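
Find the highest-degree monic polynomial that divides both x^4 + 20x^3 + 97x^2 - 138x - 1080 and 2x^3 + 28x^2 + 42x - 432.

x^2 + 6x - 27

Euclidean algorithm in ℚ[x]:
  x^4 + 20x^3 + 97x^2 - 138x - 1080 = ((1/2)x + 3)(2x^3 + 28x^2 + 42x - 432) + (-8x^2 - 48x + 216)
  2x^3 + 28x^2 + 42x - 432 = (-(1/4)x - 2)(-8x^2 - 48x + 216) + (0)
Last nonzero remainder: -8x^2 - 48x + 216. Dividing through by -8 gives the monic gcd x^2 + 6x - 27.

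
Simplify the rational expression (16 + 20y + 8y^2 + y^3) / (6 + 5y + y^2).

(8 + 6y + y^2)/(3 + y)

Repeated division with remainder:
  y^3 + 8y^2 + 20y + 16 = (y + 3)(y^2 + 5y + 6) + (−y − 2)
  y^2 + 5y + 6 = (−y − 3)(−y − 2) + (0)
Last nonzero remainder: −y − 2. Dividing through by −1 gives the monic gcd y + 2.
Cancel y + 2 from numerator and denominator to get the reduced form.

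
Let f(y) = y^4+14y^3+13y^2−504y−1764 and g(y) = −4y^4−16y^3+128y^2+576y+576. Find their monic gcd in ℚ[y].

y^2−36

Euclidean algorithm in ℚ[y]:
  y^4+14y^3+13y^2−504y−1764 = (−1/4)(−4y^4−16y^3+128y^2+576y+576) + (10y^3+45y^2−360y−1620)
  −4y^4−16y^3+128y^2+576y+576 = (−(2/5)y+1/5)(10y^3+45y^2−360y−1620) + (−25y^2+900)
  10y^3+45y^2−360y−1620 = (−(2/5)y−9/5)(−25y^2+900) + (0)
Last nonzero remainder: −25y^2+900. Dividing through by −25 gives the monic gcd y^2−36.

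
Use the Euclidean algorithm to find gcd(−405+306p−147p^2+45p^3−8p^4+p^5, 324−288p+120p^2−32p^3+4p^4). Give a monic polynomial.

−27+15p−5p^2+p^3

Apply the Euclidean algorithm:
  p^5−8p^4+45p^3−147p^2+306p−405 = ((1/4)p)(4p^4−32p^3+120p^2−288p+324) + (15p^3−75p^2+225p−405)
  4p^4−32p^3+120p^2−288p+324 = ((4/15)p−4/5)(15p^3−75p^2+225p−405) + (0)
Last nonzero remainder: 15p^3−75p^2+225p−405. Dividing through by 15 gives the monic gcd p^3−5p^2+15p−27.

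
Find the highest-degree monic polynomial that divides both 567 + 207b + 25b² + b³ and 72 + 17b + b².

9 + b

Euclidean algorithm in ℚ[b]:
  b³ + 25b² + 207b + 567 = (b + 8)(b² + 17b + 72) + (-b - 9)
  b² + 17b + 72 = (-b - 8)(-b - 9) + (0)
Last nonzero remainder: -b - 9. Dividing through by -1 gives the monic gcd b + 9.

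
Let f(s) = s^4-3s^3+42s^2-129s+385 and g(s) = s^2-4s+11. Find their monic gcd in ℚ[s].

Euclidean algorithm in ℚ[s]:
  s^4-3s^3+42s^2-129s+385 = (s^2+s+35)(s^2-4s+11) + (0)
The last nonzero remainder s^2-4s+11 is already monic.

s^2-4s+11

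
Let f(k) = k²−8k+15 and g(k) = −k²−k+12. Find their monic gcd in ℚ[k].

k−3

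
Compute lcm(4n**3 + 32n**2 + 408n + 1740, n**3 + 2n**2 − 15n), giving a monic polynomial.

By polynomial division,
  4n**3 + 32n**2 + 408n + 1740 = (4)(n**3 + 2n**2 − 15n) + (24n**2 + 468n + 1740)
  n**3 + 2n**2 − 15n = ((1/24)n − 35/48)(24n**2 + 468n + 1740) + ((1015/4)n + 5075/4)
  24n**2 + 468n + 1740 = ((96/1015)n + 48/35)((1015/4)n + 5075/4) + (0)
Last nonzero remainder: (1015/4)n + 5075/4. Dividing through by 1015/4 gives the monic gcd n + 5.
Then lcm(f, g) = f·g / gcd(f, g); expanding and making the result monic gives the answer.

n**5 + 5n**4 + 78n**3 + 129n**2 − 1305n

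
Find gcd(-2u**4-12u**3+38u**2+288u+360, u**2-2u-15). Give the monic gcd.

u**2-2u-15

By polynomial division,
  -2u**4-12u**3+38u**2+288u+360 = (-2u**2-16u-24)(u**2-2u-15) + (0)
The last nonzero remainder u**2-2u-15 is already monic.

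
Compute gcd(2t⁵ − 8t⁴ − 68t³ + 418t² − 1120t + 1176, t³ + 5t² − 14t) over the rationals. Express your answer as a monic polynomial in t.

t² + 5t − 14

Apply the Euclidean algorithm:
  2t⁵ − 8t⁴ − 68t³ + 418t² − 1120t + 1176 = (2t² − 18t + 50)(t³ + 5t² − 14t) + (−84t² − 420t + 1176)
  t³ + 5t² − 14t = (−(1/84)t)(−84t² − 420t + 1176) + (0)
Last nonzero remainder: −84t² − 420t + 1176. Dividing through by −84 gives the monic gcd t² + 5t − 14.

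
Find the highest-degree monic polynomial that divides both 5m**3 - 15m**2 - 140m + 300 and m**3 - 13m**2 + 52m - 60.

Euclidean algorithm in ℚ[m]:
  5m**3 - 15m**2 - 140m + 300 = (5)(m**3 - 13m**2 + 52m - 60) + (50m**2 - 400m + 600)
  m**3 - 13m**2 + 52m - 60 = ((1/50)m - 1/10)(50m**2 - 400m + 600) + (0)
Last nonzero remainder: 50m**2 - 400m + 600. Dividing through by 50 gives the monic gcd m**2 - 8m + 12.

m**2 - 8m + 12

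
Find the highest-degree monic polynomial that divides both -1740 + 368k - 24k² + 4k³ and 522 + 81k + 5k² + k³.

87 - k + k²

Repeated division with remainder:
  4k³ - 24k² + 368k - 1740 = (4)(k³ + 5k² + 81k + 522) + (-44k² + 44k - 3828)
  k³ + 5k² + 81k + 522 = (-(1/44)k - 3/22)(-44k² + 44k - 3828) + (0)
Last nonzero remainder: -44k² + 44k - 3828. Dividing through by -44 gives the monic gcd k² - k + 87.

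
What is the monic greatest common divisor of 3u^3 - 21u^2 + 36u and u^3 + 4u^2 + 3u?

By polynomial division,
  3u^3 - 21u^2 + 36u = (3)(u^3 + 4u^2 + 3u) + (-33u^2 + 27u)
  u^3 + 4u^2 + 3u = (-(1/33)u - 53/363)(-33u^2 + 27u) + ((840/121)u)
  -33u^2 + 27u = (-(1331/280)u + 1089/280)((840/121)u) + (0)
Last nonzero remainder: (840/121)u. Dividing through by 840/121 gives the monic gcd u.

u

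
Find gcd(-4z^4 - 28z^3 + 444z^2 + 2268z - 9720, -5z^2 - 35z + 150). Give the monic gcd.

Euclidean algorithm in ℚ[z]:
  -4z^4 - 28z^3 + 444z^2 + 2268z - 9720 = ((4/5)z^2 - 324/5)(-5z^2 - 35z + 150) + (0)
Last nonzero remainder: -5z^2 - 35z + 150. Dividing through by -5 gives the monic gcd z^2 + 7z - 30.

z^2 + 7z - 30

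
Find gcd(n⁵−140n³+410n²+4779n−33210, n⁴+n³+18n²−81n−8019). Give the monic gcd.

Euclidean algorithm in ℚ[n]:
  n⁵−140n³+410n²+4779n−33210 = (n−1)(n⁴+n³+18n²−81n−8019) + (−157n³+509n²+12717n−41229)
  n⁴+n³+18n²−81n−8019 = (−(1/157)n−666/24649)(−157n³+509n²+12717n−41229) + ((2779245/24649)n²−225118845/24649)
  −157n³+509n²+12717n−41229 = (−(3869893/2779245)n+12546341/2779245)((2779245/24649)n²−225118845/24649) + (0)
Last nonzero remainder: (2779245/24649)n²−225118845/24649. Dividing through by 2779245/24649 gives the monic gcd n²−81.

n²−81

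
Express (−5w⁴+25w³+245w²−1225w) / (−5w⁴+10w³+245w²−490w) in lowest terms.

(w−5)/(w−2)

Euclidean algorithm in ℚ[w]:
  −5w⁴+25w³+245w²−1225w = (−5w⁴+10w³+245w²−490w) + (15w³−735w)
  −5w⁴+10w³+245w²−490w = (−(1/3)w+2/3)(15w³−735w) + (0)
Last nonzero remainder: 15w³−735w. Dividing through by 15 gives the monic gcd w³−49w.
Cancel w³−49w from numerator and denominator to get the reduced form.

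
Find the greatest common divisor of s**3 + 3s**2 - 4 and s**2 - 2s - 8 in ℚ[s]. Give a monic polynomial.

Repeated division with remainder:
  s**3 + 3s**2 - 4 = (s + 5)(s**2 - 2s - 8) + (18s + 36)
  s**2 - 2s - 8 = ((1/18)s - 2/9)(18s + 36) + (0)
Last nonzero remainder: 18s + 36. Dividing through by 18 gives the monic gcd s + 2.

s + 2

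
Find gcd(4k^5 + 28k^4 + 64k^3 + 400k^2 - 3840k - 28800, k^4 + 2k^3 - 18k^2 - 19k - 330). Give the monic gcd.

k^2 + k - 30

Euclidean algorithm in ℚ[k]:
  4k^5 + 28k^4 + 64k^3 + 400k^2 - 3840k - 28800 = (4k + 20)(k^4 + 2k^3 - 18k^2 - 19k - 330) + (96k^3 + 836k^2 - 2140k - 22200)
  k^4 + 2k^3 - 18k^2 - 19k - 330 = ((1/96)k - 161/2304)(96k^3 + 836k^2 - 2140k - 22200) + ((36121/576)k^2 + (36121/576)k - 180605/96)
  96k^3 + 836k^2 - 2140k - 22200 = ((55296/36121)k + 426240/36121)((36121/576)k^2 + (36121/576)k - 180605/96) + (0)
Last nonzero remainder: (36121/576)k^2 + (36121/576)k - 180605/96. Dividing through by 36121/576 gives the monic gcd k^2 + k - 30.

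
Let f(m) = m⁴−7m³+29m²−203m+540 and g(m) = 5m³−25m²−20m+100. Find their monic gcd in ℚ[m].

m−5

Repeated division with remainder:
  m⁴−7m³+29m²−203m+540 = ((1/5)m−2/5)(5m³−25m²−20m+100) + (23m²−231m+580)
  5m³−25m²−20m+100 = ((5/23)m+580/529)(23m²−231m+580) + ((56700/529)m−283500/529)
  23m²−231m+580 = ((12167/56700)m−15341/14175)((56700/529)m−283500/529) + (0)
Last nonzero remainder: (56700/529)m−283500/529. Dividing through by 56700/529 gives the monic gcd m−5.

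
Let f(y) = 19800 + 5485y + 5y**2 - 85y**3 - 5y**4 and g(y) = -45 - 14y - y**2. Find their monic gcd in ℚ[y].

Euclidean algorithm in ℚ[y]:
  -5y**4 - 85y**3 + 5y**2 + 5485y + 19800 = (5y**2 + 15y - 440)(-y**2 - 14y - 45) + (0)
Last nonzero remainder: -y**2 - 14y - 45. Dividing through by -1 gives the monic gcd y**2 + 14y + 45.

45 + 14y + y**2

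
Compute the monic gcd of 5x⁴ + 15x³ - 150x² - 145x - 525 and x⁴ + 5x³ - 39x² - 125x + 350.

Euclidean algorithm in ℚ[x]:
  5x⁴ + 15x³ - 150x² - 145x - 525 = (5)(x⁴ + 5x³ - 39x² - 125x + 350) + (-10x³ + 45x² + 480x - 2275)
  x⁴ + 5x³ - 39x² - 125x + 350 = (-(1/10)x - 19/20)(-10x³ + 45x² + 480x - 2275) + ((207/4)x² + (207/2)x - 7245/4)
  -10x³ + 45x² + 480x - 2275 = (-(40/207)x + 260/207)((207/4)x² + (207/2)x - 7245/4) + (0)
Last nonzero remainder: (207/4)x² + (207/2)x - 7245/4. Dividing through by 207/4 gives the monic gcd x² + 2x - 35.

x² + 2x - 35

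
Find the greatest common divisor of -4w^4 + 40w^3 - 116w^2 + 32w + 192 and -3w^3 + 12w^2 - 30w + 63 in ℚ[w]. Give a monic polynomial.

Repeated division with remainder:
  -4w^4 + 40w^3 - 116w^2 + 32w + 192 = ((4/3)w - 8)(-3w^3 + 12w^2 - 30w + 63) + (20w^2 - 292w + 696)
  -3w^3 + 12w^2 - 30w + 63 = (-(3/20)w - 159/100)(20w^2 - 292w + 696) + (-(9747/25)w + 29241/25)
  20w^2 - 292w + 696 = (-(500/9747)w + 5800/9747)(-(9747/25)w + 29241/25) + (0)
Last nonzero remainder: -(9747/25)w + 29241/25. Dividing through by -9747/25 gives the monic gcd w - 3.

w - 3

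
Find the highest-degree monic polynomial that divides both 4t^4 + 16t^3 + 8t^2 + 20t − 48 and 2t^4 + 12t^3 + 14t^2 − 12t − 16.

t^2 + 3t − 4

By polynomial division,
  4t^4 + 16t^3 + 8t^2 + 20t − 48 = (2)(2t^4 + 12t^3 + 14t^2 − 12t − 16) + (−8t^3 − 20t^2 + 44t − 16)
  2t^4 + 12t^3 + 14t^2 − 12t − 16 = (−(1/4)t − 7/8)(−8t^3 − 20t^2 + 44t − 16) + ((15/2)t^2 + (45/2)t − 30)
  −8t^3 − 20t^2 + 44t − 16 = (−(16/15)t + 8/15)((15/2)t^2 + (45/2)t − 30) + (0)
Last nonzero remainder: (15/2)t^2 + (45/2)t − 30. Dividing through by 15/2 gives the monic gcd t^2 + 3t − 4.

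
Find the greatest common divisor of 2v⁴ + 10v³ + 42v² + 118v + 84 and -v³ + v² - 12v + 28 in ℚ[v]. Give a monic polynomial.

v² + v + 14

By polynomial division,
  2v⁴ + 10v³ + 42v² + 118v + 84 = (-2v - 12)(-v³ + v² - 12v + 28) + (30v² + 30v + 420)
  -v³ + v² - 12v + 28 = (-(1/30)v + 1/15)(30v² + 30v + 420) + (0)
Last nonzero remainder: 30v² + 30v + 420. Dividing through by 30 gives the monic gcd v² + v + 14.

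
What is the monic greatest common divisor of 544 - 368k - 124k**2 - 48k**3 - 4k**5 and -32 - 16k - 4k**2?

8 + 4k + k**2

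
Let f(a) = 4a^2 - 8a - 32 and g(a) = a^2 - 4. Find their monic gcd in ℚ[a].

a + 2

Euclidean algorithm in ℚ[a]:
  4a^2 - 8a - 32 = (4)(a^2 - 4) + (-8a - 16)
  a^2 - 4 = (-(1/8)a + 1/4)(-8a - 16) + (0)
Last nonzero remainder: -8a - 16. Dividing through by -8 gives the monic gcd a + 2.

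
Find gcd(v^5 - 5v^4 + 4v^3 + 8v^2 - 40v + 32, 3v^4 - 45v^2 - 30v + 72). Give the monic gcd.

Euclidean algorithm in ℚ[v]:
  v^5 - 5v^4 + 4v^3 + 8v^2 - 40v + 32 = ((1/3)v - 5/3)(3v^4 - 45v^2 - 30v + 72) + (19v^3 - 57v^2 - 114v + 152)
  3v^4 - 45v^2 - 30v + 72 = ((3/19)v + 9/19)(19v^3 - 57v^2 - 114v + 152) + (0)
Last nonzero remainder: 19v^3 - 57v^2 - 114v + 152. Dividing through by 19 gives the monic gcd v^3 - 3v^2 - 6v + 8.

v^3 - 3v^2 - 6v + 8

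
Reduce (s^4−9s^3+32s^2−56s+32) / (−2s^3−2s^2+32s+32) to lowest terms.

(−s^3+5s^2−12s+8)/(2s^2+10s+8)

Euclidean algorithm in ℚ[s]:
  s^4−9s^3+32s^2−56s+32 = (−(1/2)s+5)(−2s^3−2s^2+32s+32) + (58s^2−200s−128)
  −2s^3−2s^2+32s+32 = (−(1/29)s−129/841)(58s^2−200s−128) + (−(2600/841)s+10400/841)
  58s^2−200s−128 = (−(24389/1300)s−3364/325)(−(2600/841)s+10400/841) + (0)
Last nonzero remainder: −(2600/841)s+10400/841. Dividing through by −2600/841 gives the monic gcd s−4.
Cancel s−4 from numerator and denominator to get the reduced form.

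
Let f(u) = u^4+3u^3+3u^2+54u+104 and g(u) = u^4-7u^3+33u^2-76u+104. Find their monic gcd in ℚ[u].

u^2-3u+13

Euclidean algorithm in ℚ[u]:
  u^4+3u^3+3u^2+54u+104 = (u^4-7u^3+33u^2-76u+104) + (10u^3-30u^2+130u)
  u^4-7u^3+33u^2-76u+104 = ((1/10)u-2/5)(10u^3-30u^2+130u) + (8u^2-24u+104)
  10u^3-30u^2+130u = ((5/4)u)(8u^2-24u+104) + (0)
Last nonzero remainder: 8u^2-24u+104. Dividing through by 8 gives the monic gcd u^2-3u+13.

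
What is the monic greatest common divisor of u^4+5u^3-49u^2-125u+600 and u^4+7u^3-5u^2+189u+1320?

u^2+13u+40

Apply the Euclidean algorithm:
  u^4+5u^3-49u^2-125u+600 = (u^4+7u^3-5u^2+189u+1320) + (-2u^3-44u^2-314u-720)
  u^4+7u^3-5u^2+189u+1320 = (-(1/2)u+15/2)(-2u^3-44u^2-314u-720) + (168u^2+2184u+6720)
  -2u^3-44u^2-314u-720 = (-(1/84)u-3/28)(168u^2+2184u+6720) + (0)
Last nonzero remainder: 168u^2+2184u+6720. Dividing through by 168 gives the monic gcd u^2+13u+40.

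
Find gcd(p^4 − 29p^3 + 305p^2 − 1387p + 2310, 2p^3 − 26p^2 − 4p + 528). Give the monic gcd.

Apply the Euclidean algorithm:
  p^4 − 29p^3 + 305p^2 − 1387p + 2310 = ((1/2)p − 8)(2p^3 − 26p^2 − 4p + 528) + (99p^2 − 1683p + 6534)
  2p^3 − 26p^2 − 4p + 528 = ((2/99)p + 8/99)(99p^2 − 1683p + 6534) + (0)
Last nonzero remainder: 99p^2 − 1683p + 6534. Dividing through by 99 gives the monic gcd p^2 − 17p + 66.

p^2 − 17p + 66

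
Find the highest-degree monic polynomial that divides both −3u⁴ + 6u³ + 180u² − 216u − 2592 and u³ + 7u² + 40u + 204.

u + 6

Apply the Euclidean algorithm:
  −3u⁴ + 6u³ + 180u² − 216u − 2592 = (−3u + 27)(u³ + 7u² + 40u + 204) + (111u² − 684u − 8100)
  u³ + 7u² + 40u + 204 = ((1/111)u + 487/4107)(111u² − 684u − 8100) + ((265696/1369)u + 1594176/1369)
  111u² − 684u − 8100 = ((151959/265696)u − 924075/132848)((265696/1369)u + 1594176/1369) + (0)
Last nonzero remainder: (265696/1369)u + 1594176/1369. Dividing through by 265696/1369 gives the monic gcd u + 6.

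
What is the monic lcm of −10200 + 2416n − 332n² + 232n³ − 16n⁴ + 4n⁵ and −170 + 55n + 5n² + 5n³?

5100 − 3758n + 770n² − 199n³ + 66n⁴ − 6n⁵ + n⁶

Repeated division with remainder:
  4n⁵ − 16n⁴ + 232n³ − 332n² + 2416n − 10200 = ((4/5)n² − 4n + 208/5)(5n³ + 5n² + 55n − 170) + (−184n² − 552n − 3128)
  5n³ + 5n² + 55n − 170 = (−(5/184)n + 5/92)(−184n² − 552n − 3128) + (0)
Last nonzero remainder: −184n² − 552n − 3128. Dividing through by −184 gives the monic gcd n² + 3n + 17.
Then lcm(f, g) = f·g / gcd(f, g); expanding and making the result monic gives the answer.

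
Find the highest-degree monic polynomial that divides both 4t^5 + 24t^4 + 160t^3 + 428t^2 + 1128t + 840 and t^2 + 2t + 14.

t^2 + 2t + 14

Euclidean algorithm in ℚ[t]:
  4t^5 + 24t^4 + 160t^3 + 428t^2 + 1128t + 840 = (4t^3 + 16t^2 + 72t + 60)(t^2 + 2t + 14) + (0)
The last nonzero remainder t^2 + 2t + 14 is already monic.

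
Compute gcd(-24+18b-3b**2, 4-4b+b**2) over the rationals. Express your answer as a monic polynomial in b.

-2+b

By polynomial division,
  -3b**2+18b-24 = (-3)(b**2-4b+4) + (6b-12)
  b**2-4b+4 = ((1/6)b-1/3)(6b-12) + (0)
Last nonzero remainder: 6b-12. Dividing through by 6 gives the monic gcd b-2.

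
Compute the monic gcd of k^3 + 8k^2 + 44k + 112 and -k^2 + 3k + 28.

k + 4

Apply the Euclidean algorithm:
  k^3 + 8k^2 + 44k + 112 = (-k - 11)(-k^2 + 3k + 28) + (105k + 420)
  -k^2 + 3k + 28 = (-(1/105)k + 1/15)(105k + 420) + (0)
Last nonzero remainder: 105k + 420. Dividing through by 105 gives the monic gcd k + 4.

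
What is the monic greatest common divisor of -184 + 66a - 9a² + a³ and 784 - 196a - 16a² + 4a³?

Euclidean algorithm in ℚ[a]:
  a³ - 9a² + 66a - 184 = (1/4)(4a³ - 16a² - 196a + 784) + (-5a² + 115a - 380)
  4a³ - 16a² - 196a + 784 = (-(4/5)a - 76/5)(-5a² + 115a - 380) + (1248a - 4992)
  -5a² + 115a - 380 = (-(5/1248)a + 95/1248)(1248a - 4992) + (0)
Last nonzero remainder: 1248a - 4992. Dividing through by 1248 gives the monic gcd a - 4.

-4 + a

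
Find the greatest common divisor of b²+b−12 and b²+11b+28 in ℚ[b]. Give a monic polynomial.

b+4

Apply the Euclidean algorithm:
  b²+b−12 = (b²+11b+28) + (−10b−40)
  b²+11b+28 = (−(1/10)b−7/10)(−10b−40) + (0)
Last nonzero remainder: −10b−40. Dividing through by −10 gives the monic gcd b+4.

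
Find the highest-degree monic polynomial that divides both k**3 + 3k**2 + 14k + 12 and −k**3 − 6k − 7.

k + 1

Apply the Euclidean algorithm:
  k**3 + 3k**2 + 14k + 12 = (−1)(−k**3 − 6k − 7) + (3k**2 + 8k + 5)
  −k**3 − 6k − 7 = (−(1/3)k + 8/9)(3k**2 + 8k + 5) + (−(103/9)k − 103/9)
  3k**2 + 8k + 5 = (−(27/103)k − 45/103)(−(103/9)k − 103/9) + (0)
Last nonzero remainder: −(103/9)k − 103/9. Dividing through by −103/9 gives the monic gcd k + 1.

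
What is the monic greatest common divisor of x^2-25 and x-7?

By polynomial division,
  x^2-25 = (x+7)(x-7) + (24)
  x-7 = ((1/24)x-7/24)(24) + (0)
The last nonzero remainder is the constant 24, so the polynomials are coprime and gcd = 1.

1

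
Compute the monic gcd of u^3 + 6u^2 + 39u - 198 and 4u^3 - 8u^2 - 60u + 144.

Apply the Euclidean algorithm:
  u^3 + 6u^2 + 39u - 198 = (1/4)(4u^3 - 8u^2 - 60u + 144) + (8u^2 + 54u - 234)
  4u^3 - 8u^2 - 60u + 144 = ((1/2)u - 35/8)(8u^2 + 54u - 234) + ((1173/4)u - 3519/4)
  8u^2 + 54u - 234 = ((32/1173)u + 104/391)((1173/4)u - 3519/4) + (0)
Last nonzero remainder: (1173/4)u - 3519/4. Dividing through by 1173/4 gives the monic gcd u - 3.

u - 3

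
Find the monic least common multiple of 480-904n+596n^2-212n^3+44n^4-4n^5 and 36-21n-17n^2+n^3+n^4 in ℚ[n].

-1080+1314n-105n^2-191n^3+70n^4-4n^5-5n^6+n^7

By polynomial division,
  -4n^5+44n^4-212n^3+596n^2-904n+480 = (-4n+48)(n^4+n^3-17n^2-21n+36) + (-328n^3+1328n^2+248n-1248)
  n^4+n^3-17n^2-21n+36 = (-(1/328)n-207/13448)(-328n^3+1328n^2+248n-1248) + ((7056/1681)n^2-(35280/1681)n+28224/1681)
  -328n^3+1328n^2+248n-1248 = (-(68921/882)n-21853/294)((7056/1681)n^2-(35280/1681)n+28224/1681) + (0)
Last nonzero remainder: (7056/1681)n^2-(35280/1681)n+28224/1681. Dividing through by 7056/1681 gives the monic gcd n^2-5n+4.
Then lcm(f, g) = f·g / gcd(f, g); expanding and making the result monic gives the answer.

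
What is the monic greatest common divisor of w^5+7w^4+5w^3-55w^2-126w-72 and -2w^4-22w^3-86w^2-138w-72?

By polynomial division,
  w^5+7w^4+5w^3-55w^2-126w-72 = (-(1/2)w+2)(-2w^4-22w^3-86w^2-138w-72) + (6w^3+48w^2+114w+72)
  -2w^4-22w^3-86w^2-138w-72 = (-(1/3)w-1)(6w^3+48w^2+114w+72) + (0)
Last nonzero remainder: 6w^3+48w^2+114w+72. Dividing through by 6 gives the monic gcd w^3+8w^2+19w+12.

w^3+8w^2+19w+12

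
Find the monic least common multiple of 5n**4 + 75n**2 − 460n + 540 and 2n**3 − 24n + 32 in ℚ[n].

Euclidean algorithm in ℚ[n]:
  5n**4 + 75n**2 − 460n + 540 = ((5/2)n)(2n**3 − 24n + 32) + (135n**2 − 540n + 540)
  2n**3 − 24n + 32 = ((2/135)n + 8/135)(135n**2 − 540n + 540) + (0)
Last nonzero remainder: 135n**2 − 540n + 540. Dividing through by 135 gives the monic gcd n**2 − 4n + 4.
Then lcm(f, g) = f·g / gcd(f, g); expanding and making the result monic gives the answer.

n**5 + 4n**4 + 15n**3 − 32n**2 − 260n + 432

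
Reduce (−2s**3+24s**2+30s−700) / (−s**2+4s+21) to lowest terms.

Euclidean algorithm in ℚ[s]:
  −2s**3+24s**2+30s−700 = (2s−16)(−s**2+4s+21) + (52s−364)
  −s**2+4s+21 = (−(1/52)s−3/52)(52s−364) + (0)
Last nonzero remainder: 52s−364. Dividing through by 52 gives the monic gcd s−7.
Cancel s−7 from numerator and denominator to get the reduced form.

(2s**2−10s−100)/(s+3)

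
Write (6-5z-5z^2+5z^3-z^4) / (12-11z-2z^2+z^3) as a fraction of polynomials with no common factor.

(-6-z+4z^2-z^3)/(-12-z+z^2)

Apply the Euclidean algorithm:
  -z^4+5z^3-5z^2-5z+6 = (-z+3)(z^3-2z^2-11z+12) + (-10z^2+40z-30)
  z^3-2z^2-11z+12 = (-(1/10)z-1/5)(-10z^2+40z-30) + (-6z+6)
  -10z^2+40z-30 = ((5/3)z-5)(-6z+6) + (0)
Last nonzero remainder: -6z+6. Dividing through by -6 gives the monic gcd z-1.
Cancel z-1 from numerator and denominator to get the reduced form.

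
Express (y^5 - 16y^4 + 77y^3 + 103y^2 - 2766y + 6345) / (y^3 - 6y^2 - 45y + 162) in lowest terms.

Apply the Euclidean algorithm:
  y^5 - 16y^4 + 77y^3 + 103y^2 - 2766y + 6345 = (y^2 - 10y + 62)(y^3 - 6y^2 - 45y + 162) + (-137y^2 + 1644y - 3699)
  y^3 - 6y^2 - 45y + 162 = (-(1/137)y - 6/137)(-137y^2 + 1644y - 3699) + (0)
Last nonzero remainder: -137y^2 + 1644y - 3699. Dividing through by -137 gives the monic gcd y^2 - 12y + 27.
Cancel y^2 - 12y + 27 from numerator and denominator to get the reduced form.

(y^3 - 4y^2 + 2y + 235)/(y + 6)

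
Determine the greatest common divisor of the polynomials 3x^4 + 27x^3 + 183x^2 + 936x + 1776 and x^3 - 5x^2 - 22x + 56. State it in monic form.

x + 4

By polynomial division,
  3x^4 + 27x^3 + 183x^2 + 936x + 1776 = (3x + 42)(x^3 - 5x^2 - 22x + 56) + (459x^2 + 1692x - 576)
  x^3 - 5x^2 - 22x + 56 = ((1/459)x - 443/23409)(459x^2 + 1692x - 576) + ((29326/2601)x + 117304/2601)
  459x^2 + 1692x - 576 = ((1193859/29326)x - 187272/14663)((29326/2601)x + 117304/2601) + (0)
Last nonzero remainder: (29326/2601)x + 117304/2601. Dividing through by 29326/2601 gives the monic gcd x + 4.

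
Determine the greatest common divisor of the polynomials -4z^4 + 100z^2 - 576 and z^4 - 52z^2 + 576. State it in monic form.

z^2 - 16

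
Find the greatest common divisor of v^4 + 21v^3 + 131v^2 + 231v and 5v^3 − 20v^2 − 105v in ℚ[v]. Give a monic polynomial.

v^2 + 3v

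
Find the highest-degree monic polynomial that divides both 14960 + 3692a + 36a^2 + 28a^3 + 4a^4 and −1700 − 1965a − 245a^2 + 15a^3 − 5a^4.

340 + 53a − 4a^2 + a^3

By polynomial division,
  4a^4 + 28a^3 + 36a^2 + 3692a + 14960 = (−4/5)(−5a^4 + 15a^3 − 245a^2 − 1965a − 1700) + (40a^3 − 160a^2 + 2120a + 13600)
  −5a^4 + 15a^3 − 245a^2 − 1965a − 1700 = (−(1/8)a − 1/8)(40a^3 − 160a^2 + 2120a + 13600) + (0)
Last nonzero remainder: 40a^3 − 160a^2 + 2120a + 13600. Dividing through by 40 gives the monic gcd a^3 − 4a^2 + 53a + 340.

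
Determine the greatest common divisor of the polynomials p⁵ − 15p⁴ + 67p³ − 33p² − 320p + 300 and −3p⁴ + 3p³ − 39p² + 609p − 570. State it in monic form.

Apply the Euclidean algorithm:
  p⁵ − 15p⁴ + 67p³ − 33p² − 320p + 300 = (−(1/3)p + 14/3)(−3p⁴ + 3p³ − 39p² + 609p − 570) + (40p³ + 352p² − 3352p + 2960)
  −3p⁴ + 3p³ − 39p² + 609p − 570 = (−(3/40)p + 147/200)(40p³ + 352p² − 3352p + 2960) + (−(13728/25)p² + (82368/25)p − 13728/5)
  40p³ + 352p² − 3352p + 2960 = (−(125/1716)p − 925/858)(−(13728/25)p² + (82368/25)p − 13728/5) + (0)
Last nonzero remainder: −(13728/25)p² + (82368/25)p − 13728/5. Dividing through by −13728/25 gives the monic gcd p² − 6p + 5.

p² − 6p + 5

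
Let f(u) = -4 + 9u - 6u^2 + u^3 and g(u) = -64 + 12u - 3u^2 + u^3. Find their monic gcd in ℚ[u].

-4 + u

Euclidean algorithm in ℚ[u]:
  u^3 - 6u^2 + 9u - 4 = (u^3 - 3u^2 + 12u - 64) + (-3u^2 - 3u + 60)
  u^3 - 3u^2 + 12u - 64 = (-(1/3)u + 4/3)(-3u^2 - 3u + 60) + (36u - 144)
  -3u^2 - 3u + 60 = (-(1/12)u - 5/12)(36u - 144) + (0)
Last nonzero remainder: 36u - 144. Dividing through by 36 gives the monic gcd u - 4.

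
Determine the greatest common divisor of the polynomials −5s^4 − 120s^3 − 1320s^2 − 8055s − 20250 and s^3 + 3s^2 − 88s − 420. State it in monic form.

Apply the Euclidean algorithm:
  −5s^4 − 120s^3 − 1320s^2 − 8055s − 20250 = (−5s − 105)(s^3 + 3s^2 − 88s − 420) + (−1445s^2 − 19395s − 64350)
  s^3 + 3s^2 − 88s − 420 = (−(1/1445)s + 3012/417605)(−1445s^2 − 19395s − 64350) + ((614270/83521)s + 3685620/83521)
  −1445s^2 − 19395s − 64350 = (−(24137569/122854)s − 179152545/122854)((614270/83521)s + 3685620/83521) + (0)
Last nonzero remainder: (614270/83521)s + 3685620/83521. Dividing through by 614270/83521 gives the monic gcd s + 6.

s + 6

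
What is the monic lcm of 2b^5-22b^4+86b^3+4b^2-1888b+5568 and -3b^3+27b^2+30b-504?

Apply the Euclidean algorithm:
  2b^5-22b^4+86b^3+4b^2-1888b+5568 = (-(2/3)b^2+(4/3)b-70/3)(-3b^3+27b^2+30b-504) + (258b^2-516b-6192)
  -3b^3+27b^2+30b-504 = (-(1/86)b+7/86)(258b^2-516b-6192) + (0)
Last nonzero remainder: 258b^2-516b-6192. Dividing through by 258 gives the monic gcd b^2-2b-24.
Then lcm(f, g) = f·g / gcd(f, g); expanding and making the result monic gives the answer.

b^6-18b^5+120b^4-299b^3-958b^2+9392b-19488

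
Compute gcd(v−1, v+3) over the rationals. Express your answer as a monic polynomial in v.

Apply the Euclidean algorithm:
  v−1 = (v+3) + (−4)
  v+3 = (−(1/4)v−3/4)(−4) + (0)
The last nonzero remainder is the constant −4, so the polynomials are coprime and gcd = 1.

1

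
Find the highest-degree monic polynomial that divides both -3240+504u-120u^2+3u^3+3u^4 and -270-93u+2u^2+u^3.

By polynomial division,
  3u^4+3u^3-120u^2+504u-3240 = (3u-3)(u^3+2u^2-93u-270) + (165u^2+1035u-4050)
  u^3+2u^2-93u-270 = ((1/165)u-47/1815)(165u^2+1035u-4050) + (-(5040/121)u-45360/121)
  165u^2+1035u-4050 = (-(1331/336)u+605/56)(-(5040/121)u-45360/121) + (0)
Last nonzero remainder: -(5040/121)u-45360/121. Dividing through by -5040/121 gives the monic gcd u+9.

9+u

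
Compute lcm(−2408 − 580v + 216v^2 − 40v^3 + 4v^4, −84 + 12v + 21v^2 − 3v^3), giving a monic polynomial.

Euclidean algorithm in ℚ[v]:
  4v^4 − 40v^3 + 216v^2 − 580v − 2408 = (−(4/3)v + 4)(−3v^3 + 21v^2 + 12v − 84) + (148v^2 − 740v − 2072)
  −3v^3 + 21v^2 + 12v − 84 = (−(3/148)v + 3/74)(148v^2 − 740v − 2072) + (0)
Last nonzero remainder: 148v^2 − 740v − 2072. Dividing through by 148 gives the monic gcd v^2 − 5v − 14.
Then lcm(f, g) = f·g / gcd(f, g); expanding and making the result monic gives the answer.

1204 − 312v − 253v^2 + 74v^3 − 12v^4 + v^5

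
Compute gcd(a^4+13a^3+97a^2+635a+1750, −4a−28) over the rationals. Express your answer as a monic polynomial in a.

Repeated division with remainder:
  a^4+13a^3+97a^2+635a+1750 = (−(1/4)a^3−(3/2)a^2−(55/4)a−125/2)(−4a−28) + (0)
Last nonzero remainder: −4a−28. Dividing through by −4 gives the monic gcd a+7.

a+7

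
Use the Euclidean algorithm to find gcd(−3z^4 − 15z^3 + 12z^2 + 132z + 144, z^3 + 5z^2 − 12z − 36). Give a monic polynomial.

z^2 − z − 6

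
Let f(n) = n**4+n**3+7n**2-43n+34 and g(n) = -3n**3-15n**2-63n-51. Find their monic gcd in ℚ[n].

Repeated division with remainder:
  n**4+n**3+7n**2-43n+34 = (-(1/3)n+4/3)(-3n**3-15n**2-63n-51) + (6n**2+24n+102)
  -3n**3-15n**2-63n-51 = (-(1/2)n-1/2)(6n**2+24n+102) + (0)
Last nonzero remainder: 6n**2+24n+102. Dividing through by 6 gives the monic gcd n**2+4n+17.

n**2+4n+17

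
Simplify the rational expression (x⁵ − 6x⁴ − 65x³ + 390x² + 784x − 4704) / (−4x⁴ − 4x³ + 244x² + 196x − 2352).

Repeated division with remainder:
  x⁵ − 6x⁴ − 65x³ + 390x² + 784x − 4704 = (−(1/4)x + 7/4)(−4x⁴ − 4x³ + 244x² + 196x − 2352) + (3x³ + 12x² − 147x − 588)
  −4x⁴ − 4x³ + 244x² + 196x − 2352 = (−(4/3)x + 4)(3x³ + 12x² − 147x − 588) + (0)
Last nonzero remainder: 3x³ + 12x² − 147x − 588. Dividing through by 3 gives the monic gcd x³ + 4x² − 49x − 196.
Cancel x³ + 4x² − 49x − 196 from numerator and denominator to get the reduced form.

(−x² + 10x − 24)/(4x − 12)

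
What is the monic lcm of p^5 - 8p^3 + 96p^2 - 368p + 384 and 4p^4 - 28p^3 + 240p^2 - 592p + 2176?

Apply the Euclidean algorithm:
  p^5 - 8p^3 + 96p^2 - 368p + 384 = ((1/4)p + 7/4)(4p^4 - 28p^3 + 240p^2 - 592p + 2176) + (-19p^3 - 176p^2 + 124p - 3424)
  4p^4 - 28p^3 + 240p^2 - 592p + 2176 = (-(4/19)p + 1236/361)(-19p^3 - 176p^2 + 124p - 3424) + ((313600/361)p^2 - (627200/361)p + 5017600/361)
  -19p^3 - 176p^2 + 124p - 3424 = (-(6859/313600)p - 38627/156800)((313600/361)p^2 - (627200/361)p + 5017600/361) + (0)
Last nonzero remainder: (313600/361)p^2 - (627200/361)p + 5017600/361. Dividing through by 313600/361 gives the monic gcd p^2 - 2p + 16.
Then lcm(f, g) = f·g / gcd(f, g); expanding and making the result monic gives the answer.

p^7 - 5p^6 + 26p^5 + 136p^4 - 1120p^3 + 5488p^2 - 14432p + 13056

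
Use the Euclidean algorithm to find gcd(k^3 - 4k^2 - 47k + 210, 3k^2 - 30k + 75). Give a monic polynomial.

By polynomial division,
  k^3 - 4k^2 - 47k + 210 = ((1/3)k + 2)(3k^2 - 30k + 75) + (-12k + 60)
  3k^2 - 30k + 75 = (-(1/4)k + 5/4)(-12k + 60) + (0)
Last nonzero remainder: -12k + 60. Dividing through by -12 gives the monic gcd k - 5.

k - 5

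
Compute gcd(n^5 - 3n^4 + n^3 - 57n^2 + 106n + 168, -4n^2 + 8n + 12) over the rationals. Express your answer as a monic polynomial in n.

n^2 - 2n - 3

Euclidean algorithm in ℚ[n]:
  n^5 - 3n^4 + n^3 - 57n^2 + 106n + 168 = (-(1/4)n^3 + (1/4)n^2 - (1/2)n + 14)(-4n^2 + 8n + 12) + (0)
Last nonzero remainder: -4n^2 + 8n + 12. Dividing through by -4 gives the monic gcd n^2 - 2n - 3.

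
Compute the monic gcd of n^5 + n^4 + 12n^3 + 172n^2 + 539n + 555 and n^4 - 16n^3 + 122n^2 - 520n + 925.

Repeated division with remainder:
  n^5 + n^4 + 12n^3 + 172n^2 + 539n + 555 = (n + 17)(n^4 - 16n^3 + 122n^2 - 520n + 925) + (162n^3 - 1382n^2 + 8454n - 15170)
  n^4 - 16n^3 + 122n^2 - 520n + 925 = ((1/162)n - 605/13122)(162n^3 - 1382n^2 + 8454n - 15170) + ((40000/6561)n^2 - (80000/2187)n + 1480000/6561)
  162n^3 - 1382n^2 + 8454n - 15170 = ((531441/20000)n - 269001/4000)((40000/6561)n^2 - (80000/2187)n + 1480000/6561) + (0)
Last nonzero remainder: (40000/6561)n^2 - (80000/2187)n + 1480000/6561. Dividing through by 40000/6561 gives the monic gcd n^2 - 6n + 37.

n^2 - 6n + 37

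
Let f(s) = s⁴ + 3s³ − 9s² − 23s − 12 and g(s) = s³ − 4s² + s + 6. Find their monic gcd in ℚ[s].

Euclidean algorithm in ℚ[s]:
  s⁴ + 3s³ − 9s² − 23s − 12 = (s + 7)(s³ − 4s² + s + 6) + (18s² − 36s − 54)
  s³ − 4s² + s + 6 = ((1/18)s − 1/9)(18s² − 36s − 54) + (0)
Last nonzero remainder: 18s² − 36s − 54. Dividing through by 18 gives the monic gcd s² − 2s − 3.

s² − 2s − 3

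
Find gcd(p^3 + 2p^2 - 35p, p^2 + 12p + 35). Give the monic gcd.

Repeated division with remainder:
  p^3 + 2p^2 - 35p = (p - 10)(p^2 + 12p + 35) + (50p + 350)
  p^2 + 12p + 35 = ((1/50)p + 1/10)(50p + 350) + (0)
Last nonzero remainder: 50p + 350. Dividing through by 50 gives the monic gcd p + 7.

p + 7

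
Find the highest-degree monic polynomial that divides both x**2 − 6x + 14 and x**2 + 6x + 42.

1

Apply the Euclidean algorithm:
  x**2 − 6x + 14 = (x**2 + 6x + 42) + (−12x − 28)
  x**2 + 6x + 42 = (−(1/12)x − 11/36)(−12x − 28) + (301/9)
  −12x − 28 = (−(108/301)x − 36/43)(301/9) + (0)
The last nonzero remainder is the constant 301/9, so the polynomials are coprime and gcd = 1.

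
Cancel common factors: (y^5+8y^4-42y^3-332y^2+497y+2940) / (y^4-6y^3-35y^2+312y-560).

(y^2+10y+21)/(y-4)

Apply the Euclidean algorithm:
  y^5+8y^4-42y^3-332y^2+497y+2940 = (y+14)(y^4-6y^3-35y^2+312y-560) + (77y^3-154y^2-3311y+10780)
  y^4-6y^3-35y^2+312y-560 = ((1/77)y-4/77)(77y^3-154y^2-3311y+10780) + (0)
Last nonzero remainder: 77y^3-154y^2-3311y+10780. Dividing through by 77 gives the monic gcd y^3-2y^2-43y+140.
Cancel y^3-2y^2-43y+140 from numerator and denominator to get the reduced form.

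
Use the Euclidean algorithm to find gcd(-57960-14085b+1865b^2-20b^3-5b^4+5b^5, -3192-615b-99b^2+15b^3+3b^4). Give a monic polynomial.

By polynomial division,
  5b^5-5b^4-20b^3+1865b^2-14085b-57960 = ((5/3)b-10)(3b^4+15b^3-99b^2-615b-3192) + (295b^3+1900b^2-14915b-89880)
  3b^4+15b^3-99b^2-615b-3192 = ((3/295)b-51/3481)(295b^3+1900b^2-14915b-89880) + ((280272/3481)b^2+(280272/3481)b-15695232/3481)
  295b^3+1900b^2-14915b-89880 = ((1026895/280272)b+1862335/93424)((280272/3481)b^2+(280272/3481)b-15695232/3481) + (0)
Last nonzero remainder: (280272/3481)b^2+(280272/3481)b-15695232/3481. Dividing through by 280272/3481 gives the monic gcd b^2+b-56.

-56+b+b^2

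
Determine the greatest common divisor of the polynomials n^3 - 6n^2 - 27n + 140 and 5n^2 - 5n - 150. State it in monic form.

Repeated division with remainder:
  n^3 - 6n^2 - 27n + 140 = ((1/5)n - 1)(5n^2 - 5n - 150) + (-2n - 10)
  5n^2 - 5n - 150 = (-(5/2)n + 15)(-2n - 10) + (0)
Last nonzero remainder: -2n - 10. Dividing through by -2 gives the monic gcd n + 5.

n + 5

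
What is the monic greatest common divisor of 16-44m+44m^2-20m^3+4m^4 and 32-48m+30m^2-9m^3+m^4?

4-3m+m^2

Repeated division with remainder:
  4m^4-20m^3+44m^2-44m+16 = (4)(m^4-9m^3+30m^2-48m+32) + (16m^3-76m^2+148m-112)
  m^4-9m^3+30m^2-48m+32 = ((1/16)m-17/64)(16m^3-76m^2+148m-112) + ((9/16)m^2-(27/16)m+9/4)
  16m^3-76m^2+148m-112 = ((256/9)m-448/9)((9/16)m^2-(27/16)m+9/4) + (0)
Last nonzero remainder: (9/16)m^2-(27/16)m+9/4. Dividing through by 9/16 gives the monic gcd m^2-3m+4.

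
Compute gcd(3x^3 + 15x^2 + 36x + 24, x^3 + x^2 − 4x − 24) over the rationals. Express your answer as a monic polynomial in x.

Repeated division with remainder:
  3x^3 + 15x^2 + 36x + 24 = (3)(x^3 + x^2 − 4x − 24) + (12x^2 + 48x + 96)
  x^3 + x^2 − 4x − 24 = ((1/12)x − 1/4)(12x^2 + 48x + 96) + (0)
Last nonzero remainder: 12x^2 + 48x + 96. Dividing through by 12 gives the monic gcd x^2 + 4x + 8.

x^2 + 4x + 8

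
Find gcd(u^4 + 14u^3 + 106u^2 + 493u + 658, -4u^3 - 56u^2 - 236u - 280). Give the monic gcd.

Apply the Euclidean algorithm:
  u^4 + 14u^3 + 106u^2 + 493u + 658 = (-(1/4)u)(-4u^3 - 56u^2 - 236u - 280) + (47u^2 + 423u + 658)
  -4u^3 - 56u^2 - 236u - 280 = (-(4/47)u - 20/47)(47u^2 + 423u + 658) + (0)
Last nonzero remainder: 47u^2 + 423u + 658. Dividing through by 47 gives the monic gcd u^2 + 9u + 14.

u^2 + 9u + 14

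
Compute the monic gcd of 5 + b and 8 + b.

1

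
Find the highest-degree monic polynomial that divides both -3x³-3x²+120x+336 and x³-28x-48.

x+4

Repeated division with remainder:
  -3x³-3x²+120x+336 = (-3)(x³-28x-48) + (-3x²+36x+192)
  x³-28x-48 = (-(1/3)x-4)(-3x²+36x+192) + (180x+720)
  -3x²+36x+192 = (-(1/60)x+4/15)(180x+720) + (0)
Last nonzero remainder: 180x+720. Dividing through by 180 gives the monic gcd x+4.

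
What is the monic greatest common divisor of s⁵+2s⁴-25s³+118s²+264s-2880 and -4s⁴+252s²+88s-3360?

Euclidean algorithm in ℚ[s]:
  s⁵+2s⁴-25s³+118s²+264s-2880 = (-(1/4)s-1/2)(-4s⁴+252s²+88s-3360) + (38s³+266s²-532s-4560)
  -4s⁴+252s²+88s-3360 = (-(2/19)s+14/19)(38s³+266s²-532s-4560) + (0)
Last nonzero remainder: 38s³+266s²-532s-4560. Dividing through by 38 gives the monic gcd s³+7s²-14s-120.

s³+7s²-14s-120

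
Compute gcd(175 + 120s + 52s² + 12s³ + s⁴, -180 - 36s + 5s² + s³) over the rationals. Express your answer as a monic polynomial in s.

5 + s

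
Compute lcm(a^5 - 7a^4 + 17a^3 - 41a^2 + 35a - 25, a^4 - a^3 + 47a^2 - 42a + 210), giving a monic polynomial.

Repeated division with remainder:
  a^5 - 7a^4 + 17a^3 - 41a^2 + 35a - 25 = (a - 6)(a^4 - a^3 + 47a^2 - 42a + 210) + (-36a^3 + 283a^2 - 427a + 1235)
  a^4 - a^3 + 47a^2 - 42a + 210 = (-(1/36)a - 247/1296)(-36a^3 + 283a^2 - 427a + 1235) + ((115441/1296)a^2 - (115441/1296)a + 577205/1296)
  -36a^3 + 283a^2 - 427a + 1235 = (-(46656/115441)a + 320112/115441)((115441/1296)a^2 - (115441/1296)a + 577205/1296) + (0)
Last nonzero remainder: (115441/1296)a^2 - (115441/1296)a + 577205/1296. Dividing through by 115441/1296 gives the monic gcd a^2 - a + 5.
Then lcm(f, g) = f·g / gcd(f, g); expanding and making the result monic gives the answer.

a^7 - 7a^6 + 59a^5 - 335a^4 + 749a^3 - 1747a^2 + 1470a - 1050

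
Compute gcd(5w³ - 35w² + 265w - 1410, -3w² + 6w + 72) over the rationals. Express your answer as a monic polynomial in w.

w - 6

Apply the Euclidean algorithm:
  5w³ - 35w² + 265w - 1410 = (-(5/3)w + 25/3)(-3w² + 6w + 72) + (335w - 2010)
  -3w² + 6w + 72 = (-(3/335)w - 12/335)(335w - 2010) + (0)
Last nonzero remainder: 335w - 2010. Dividing through by 335 gives the monic gcd w - 6.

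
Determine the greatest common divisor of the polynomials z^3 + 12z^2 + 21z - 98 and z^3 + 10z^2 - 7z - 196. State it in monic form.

Apply the Euclidean algorithm:
  z^3 + 12z^2 + 21z - 98 = (z^3 + 10z^2 - 7z - 196) + (2z^2 + 28z + 98)
  z^3 + 10z^2 - 7z - 196 = ((1/2)z - 2)(2z^2 + 28z + 98) + (0)
Last nonzero remainder: 2z^2 + 28z + 98. Dividing through by 2 gives the monic gcd z^2 + 14z + 49.

z^2 + 14z + 49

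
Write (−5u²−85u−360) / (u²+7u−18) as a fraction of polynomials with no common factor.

Apply the Euclidean algorithm:
  −5u²−85u−360 = (−5)(u²+7u−18) + (−50u−450)
  u²+7u−18 = (−(1/50)u+1/25)(−50u−450) + (0)
Last nonzero remainder: −50u−450. Dividing through by −50 gives the monic gcd u+9.
Cancel u+9 from numerator and denominator to get the reduced form.

(−5u−40)/(u−2)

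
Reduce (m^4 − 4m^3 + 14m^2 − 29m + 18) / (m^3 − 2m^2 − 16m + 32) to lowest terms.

(m^3 − 2m^2 + 10m − 9)/(m^2 − 16)

Euclidean algorithm in ℚ[m]:
  m^4 − 4m^3 + 14m^2 − 29m + 18 = (m − 2)(m^3 − 2m^2 − 16m + 32) + (26m^2 − 93m + 82)
  m^3 − 2m^2 − 16m + 32 = ((1/26)m + 41/676)(26m^2 − 93m + 82) + (−(9135/676)m + 9135/338)
  26m^2 − 93m + 82 = (−(17576/9135)m + 27716/9135)(−(9135/676)m + 9135/338) + (0)
Last nonzero remainder: −(9135/676)m + 9135/338. Dividing through by −9135/676 gives the monic gcd m − 2.
Cancel m − 2 from numerator and denominator to get the reduced form.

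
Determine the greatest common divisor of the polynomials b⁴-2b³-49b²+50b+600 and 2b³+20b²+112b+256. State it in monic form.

b+4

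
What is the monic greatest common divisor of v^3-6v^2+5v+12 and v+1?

v+1

By polynomial division,
  v^3-6v^2+5v+12 = (v^2-7v+12)(v+1) + (0)
The last nonzero remainder v+1 is already monic.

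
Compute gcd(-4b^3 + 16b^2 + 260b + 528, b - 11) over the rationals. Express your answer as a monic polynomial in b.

b - 11

Apply the Euclidean algorithm:
  -4b^3 + 16b^2 + 260b + 528 = (-4b^2 - 28b - 48)(b - 11) + (0)
The last nonzero remainder b - 11 is already monic.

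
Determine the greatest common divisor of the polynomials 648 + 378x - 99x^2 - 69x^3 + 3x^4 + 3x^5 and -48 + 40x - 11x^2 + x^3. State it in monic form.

By polynomial division,
  3x^5 + 3x^4 - 69x^3 - 99x^2 + 378x + 648 = (3x^2 + 36x + 207)(x^3 - 11x^2 + 40x - 48) + (882x^2 - 6174x + 10584)
  x^3 - 11x^2 + 40x - 48 = ((1/882)x - 2/441)(882x^2 - 6174x + 10584) + (0)
Last nonzero remainder: 882x^2 - 6174x + 10584. Dividing through by 882 gives the monic gcd x^2 - 7x + 12.

12 - 7x + x^2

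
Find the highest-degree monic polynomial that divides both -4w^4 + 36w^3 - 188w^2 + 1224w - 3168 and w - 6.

w - 6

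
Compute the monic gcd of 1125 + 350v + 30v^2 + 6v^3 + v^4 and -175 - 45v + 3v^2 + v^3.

25 + 10v + v^2

By polynomial division,
  v^4 + 6v^3 + 30v^2 + 350v + 1125 = (v + 3)(v^3 + 3v^2 - 45v - 175) + (66v^2 + 660v + 1650)
  v^3 + 3v^2 - 45v - 175 = ((1/66)v - 7/66)(66v^2 + 660v + 1650) + (0)
Last nonzero remainder: 66v^2 + 660v + 1650. Dividing through by 66 gives the monic gcd v^2 + 10v + 25.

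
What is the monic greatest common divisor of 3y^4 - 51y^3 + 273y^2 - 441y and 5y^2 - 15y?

y^2 - 3y

Euclidean algorithm in ℚ[y]:
  3y^4 - 51y^3 + 273y^2 - 441y = ((3/5)y^2 - (42/5)y + 147/5)(5y^2 - 15y) + (0)
Last nonzero remainder: 5y^2 - 15y. Dividing through by 5 gives the monic gcd y^2 - 3y.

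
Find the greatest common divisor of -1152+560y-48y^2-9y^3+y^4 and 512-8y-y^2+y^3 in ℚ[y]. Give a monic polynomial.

8+y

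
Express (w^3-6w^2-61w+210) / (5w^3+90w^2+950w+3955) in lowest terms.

Repeated division with remainder:
  w^3-6w^2-61w+210 = (1/5)(5w^3+90w^2+950w+3955) + (-24w^2-251w-581)
  5w^3+90w^2+950w+3955 = (-(5/24)w-905/576)(-24w^2-251w-581) + ((250325/576)w+1752275/576)
  -24w^2-251w-581 = (-(13824/250325)w-47808/250325)((250325/576)w+1752275/576) + (0)
Last nonzero remainder: (250325/576)w+1752275/576. Dividing through by 250325/576 gives the monic gcd w+7.
Cancel w+7 from numerator and denominator to get the reduced form.

(w^2-13w+30)/(5w^2+55w+565)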